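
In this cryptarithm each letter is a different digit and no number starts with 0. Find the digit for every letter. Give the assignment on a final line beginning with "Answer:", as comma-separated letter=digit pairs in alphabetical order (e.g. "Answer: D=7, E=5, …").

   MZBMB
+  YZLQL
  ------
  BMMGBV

Step 1. [col 1: B + L ≡ V (mod 10)] column 1 (B + L ≡ V (mod 10), carry-in 0) doesn't pin V yet; pick V=3 and continue. So V=3.
Step 2. [col 1: B + L ≡ V (mod 10)] column 1 (B + L ≡ V (mod 10), carry-in 0) doesn't pin L yet; pick L=2 and continue. So L=2.
Step 3. [col 1: B + L ≡ V (mod 10)] column 1 reads B+L+carry(0)=V with L=2, V=3; with digits 2,3 already taken and all letters distinct, the only value for B is 1 ⇒ B=1.
Step 4. [col 2: M + Q ≡ B (mod 10)] Q=5 is one option consistent with column 2 (M + Q ≡ B (mod 10), carry-in 0) — take it ⇒ Q=5.
Step 5. [col 2: M + Q ≡ B (mod 10)] in column 2 we have M+Q≡B with carry-in 0; given Q=5, B=1 and digits 1,2,3,5 already taken and all letters distinct, that pins M to 6. So M=6.
Step 6. [col 3: B + L ≡ G (mod 10)] column 3 reads B+L+carry(1)=G with B=1, L=2; with digits 1,2,3,5,6 already taken and all letters distinct, the only value for G is 4 ⇒ G=4.
Step 7. [col 4: Z + Z ≡ M (mod 10)] column 4 reads Z+Z+carry(0)=M with M=6; with digits 1,2,3,4,5,6 already taken and all letters distinct, the only value for Z is 8 ⇒ Z=8.
Step 8. [col 5: M + Y ≡ M (mod 10)] column 5 reads M+Y+carry(1)=M with M=6; with digits 1,2,3,4,5,6,8 already taken and all letters distinct, the only value for Y is 9, so Y=9.

Answer: B=1, G=4, L=2, M=6, Q=5, V=3, Y=9, Z=8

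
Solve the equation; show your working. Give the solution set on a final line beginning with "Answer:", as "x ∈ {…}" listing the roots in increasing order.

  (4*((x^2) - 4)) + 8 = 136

Step 1. [(4*((x^2) - 4)) + 8 = 136] 4 | LHS and 4 | 136: pull 4 out. So factor: ((x^2) - 4) + 2 = 34.
Step 2. [((x^2) - 4) + 2 = 34] 2 comes off first (subtract 2) ⇒ sub: (x^2) - 4 = 32.
Step 3. [(x^2) - 4 = 32] -4 is outermost — add 4 both sides ⇒ sub: x^2 = 36.
Step 4. [x^2 = 36] 36 ≥ 0, LHS is (·)² — take ±√. So sqrt: x = 6 or -6.

Answer: x ∈ {-6, 6}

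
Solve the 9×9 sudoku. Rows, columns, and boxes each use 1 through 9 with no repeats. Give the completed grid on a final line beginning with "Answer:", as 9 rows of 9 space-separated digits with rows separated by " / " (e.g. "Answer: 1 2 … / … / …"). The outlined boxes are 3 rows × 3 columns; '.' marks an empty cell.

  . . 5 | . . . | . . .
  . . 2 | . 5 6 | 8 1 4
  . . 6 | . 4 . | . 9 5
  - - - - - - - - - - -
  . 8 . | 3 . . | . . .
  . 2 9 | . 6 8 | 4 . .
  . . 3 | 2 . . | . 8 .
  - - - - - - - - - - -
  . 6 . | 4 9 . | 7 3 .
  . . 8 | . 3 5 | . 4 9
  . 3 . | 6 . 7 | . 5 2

Step 1. [r4c3∈{1,4,7}] col 3 places 7 nowhere but r4c3. So r4c3=7.
Step 2. [r4c5∈{1}] nothing but 1 survives at r4c5 ⇒ r4c5=1.
Step 3. [r7c3∈{1}] r7c3 has the single candidate 1, so r7c3=1.
Step 4. [r6c2∈{1,4,5}] col 2 places 5 nowhere but r6c2. So r6c2=5.
Step 5. [r4c9∈{6}] r4c9 has the single candidate 6 ⇒ r4c9=6.
Step 6. [r1c5∈{2,7,8}] col 5 places 2 nowhere but r1c5, so r1c5=2.
Step 7. [r5c1∈{1}] only 1 remains possible at r5c1, so r5c1=1.
Step 8. [r8c2∈{7}] only 7 remains possible at r8c2, so r8c2=7.
Step 9. [r2c1∈{3,7,9}] across row 2, 3 lands solely at r2c1, so r2c1=3.
Step 10. [r2c4∈{7,9}] in row 2, 7 fits only at r2c4, so r2c4=7.
Step 11. [r1c4∈{1,8,9}] in col 4, 9 fits only at r1c4, so r1c4=9.
Step 12. [r4c1∈{4}] r4c1 has the single candidate 4, so r4c1=4.
Step 13. [r3c2∈{1}] nothing but 1 survives at r3c2, so r3c2=1.
Step 14. [r5c8∈{7}] r5c8 has the single candidate 7, so r5c8=7.
Step 15. [r8c7∈{1,6}] in row 8, 6 fits only at r8c7, so r8c7=6.
Step 16. [r1c7∈{3}] only 3 remains possible at r1c7, so r1c7=3.
Step 17. [r4c6∈{9}] r4c6 is down to just 9. So r4c6=9.
Step 18. [r3c1∈{7,8}] across row 3, 7 lands solely at r3c1 ⇒ r3c1=7.
Step 19. [r4c8∈{2}] r4c8's peers cover all but 2, so r4c8=2.
Step 20. [r7c1∈{2,5}] in row 7, 5 fits only at r7c1 ⇒ r7c1=5.
Step 21. [r9c7∈{1}] r9c7 is down to just 1. So r9c7=1.
Step 22. [r1c9∈{7}] r1c9 is down to just 7. So r1c9=7.
Step 23. [r4c7∈{5}] only 5 remains possible at r4c7 ⇒ r4c7=5.
Step 24. [r6c6∈{4}] r6c6 is down to just 4, so r6c6=4.
Step 25. [r9c5∈{8}] only 8 remains possible at r9c5. So r9c5=8.
Step 26. [r9c1∈{9}] nothing but 9 survives at r9c1 ⇒ r9c1=9.
Step 27. [r7c6∈{2}] r7c6 is down to just 2 ⇒ r7c6=2.
Step 28. [r1c6∈{1}] nothing but 1 survives at r1c6, so r1c6=1.
Step 29. [r9c3∈{4}] r9c3 is down to just 4 ⇒ r9c3=4.
Step 30. [r1c2∈{4}] nothing but 4 survives at r1c2. So r1c2=4.
Step 31. [r2c2∈{9}] r2c2 is down to just 9. So r2c2=9.
Step 32. [r6c1∈{6}] r6c1 has the single candidate 6. So r6c1=6.
Step 33. [r8c1∈{2}] r8c1's peers cover all but 2 ⇒ r8c1=2.
Step 34. [r1c8∈{6}] r1c8 has the single candidate 6, so r1c8=6.
Step 35. [r3c4∈{8}] r3c4 has the single candidate 8 ⇒ r3c4=8.
Step 36. [r6c9∈{1}] r6c9 has the single candidate 1. So r6c9=1.
Step 37. [r6c5∈{7}] r6c5's peers cover all but 7 ⇒ r6c5=7.
Step 38. [r5c9∈{3}] r5c9 has the single candidate 3. So r5c9=3.
Step 39. [r6c7∈{9}] only 9 remains possible at r6c7 ⇒ r6c7=9.
Step 40. [r3c7∈{2}] r3c7 is down to just 2, so r3c7=2.
Step 41. [r8c4∈{1}] r8c4 is down to just 1, so r8c4=1.
Step 42. [r5c4∈{5}] only 5 remains possible at r5c4, so r5c4=5.
Step 43. [r3c6∈{3}] r3c6 has the single candidate 3, so r3c6=3.
Step 44. [r1c1∈{8}] nothing but 8 survives at r1c1 ⇒ r1c1=8.
Step 45. [r7c9∈{8}] r7c9 is down to just 8. So r7c9=8.

Answer: 8 4 5 9 2 1 3 6 7 / 3 9 2 7 5 6 8 1 4 / 7 1 6 8 4 3 2 9 5 / 4 8 7 3 1 9 5 2 6 / 1 2 9 5 6 8 4 7 3 / 6 5 3 2 7 4 9 8 1 / 5 6 1 4 9 2 7 3 8 / 2 7 8 1 3 5 6 4 9 / 9 3 4 6 8 7 1 5 2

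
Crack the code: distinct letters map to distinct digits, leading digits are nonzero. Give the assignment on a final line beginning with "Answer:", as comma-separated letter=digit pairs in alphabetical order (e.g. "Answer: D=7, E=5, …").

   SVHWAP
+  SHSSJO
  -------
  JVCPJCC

Step 1. [col 1: P + O ≡ C (mod 10)] column 1 (P + O ≡ C (mod 10), carry-in 0) doesn't pin C yet; pick C=4 and continue, so C=4.
Step 2. [J] J is the leading digit of a 7-digit sum of two 6-digit numbers; the final carry is exactly 1, so J=1.
Step 3. [col 1: P + O ≡ C (mod 10)] several values work for O in column 1 (P + O ≡ C (mod 10), carry-in 0); try O=9 ⇒ O=9.
Step 4. [col 1: P + O ≡ C (mod 10)] in column 1 we have P+O≡C with carry-in 0; given O=9, C=4 and digits 1,4,9 already taken and all letters distinct, that pins P to 5, so P=5.
Step 5. [col 2: A + J ≡ C (mod 10)] from column 2 (J=1, C=4, carry-in 1, digits 1,4,5,9 already taken and all letters distinct): A must equal 2. So A=2.
Step 6. [col 3: W + S ≡ J (mod 10)] no forcing yet in column 3 (carry-in 0); W=3 is free and consistent — try it ⇒ W=3.
Step 7. [col 3: W + S ≡ J (mod 10)] column 3: given W=3, J=1, carry-in 0, and digits 1,2,3,4,5,9 already taken and all letters distinct, W+S≡J (mod 10) forces S=8 ⇒ S=8.
Step 8. [col 4: H + S ≡ P (mod 10)] in column 4 we have H+S≡P with carry-in 1; given S=8, P=5 and digits 1,2,3,4,5,8,9 already taken and all letters distinct, that pins H to 6, so H=6.
Step 9. [col 5: V + H ≡ C (mod 10)] column 5: given H=6, C=4, carry-in 1, and digits 1,2,3,4,5,6,8,9 already taken and all letters distinct, V+H≡C (mod 10) forces V=7. So V=7.

Answer: A=2, C=4, H=6, J=1, O=9, P=5, S=8, V=7, W=3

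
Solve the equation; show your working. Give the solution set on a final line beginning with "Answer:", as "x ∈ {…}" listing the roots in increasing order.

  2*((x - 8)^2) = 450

Step 1. [2*((x - 8)^2) = 450] leading coefficient 2: divide by 2 ⇒ div: (x - 8)^2 = 225.
Step 2. [(x - 8)^2 = 225] √ both sides: 225 ≥ 0 gives two branches ⇒ sqrt: x - 8 = 15 or -15.
Step 3. [x - 8 = 15 or -15] 8 comes off first (add 8). So sub: x = 23 or -7.

Answer: x ∈ {-7, 23}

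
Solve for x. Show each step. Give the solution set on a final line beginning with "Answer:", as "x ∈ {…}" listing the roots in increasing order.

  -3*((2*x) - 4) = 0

Step 1. [-3*((2*x) - 4) = 0] leading coefficient -3: divide by -3. So div: (2*x) - 4 = 0.
Step 2. [(2*x) - 4 = 0] the outer -4 inverts by adding 4. So sub: 2*x = 4.
Step 3. [2*x = 4] 2·(inner) — divide through by 2 ⇒ div: x = 2.

Answer: x ∈ {2}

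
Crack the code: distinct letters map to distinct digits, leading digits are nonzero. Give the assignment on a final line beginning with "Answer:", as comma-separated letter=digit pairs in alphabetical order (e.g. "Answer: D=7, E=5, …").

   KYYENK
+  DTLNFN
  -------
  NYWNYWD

Step 1. [col 1: K + N ≡ D (mod 10)] N=1 is one option consistent with column 1 (K + N ≡ D (mod 10), carry-in 0) — take it, so N=1.
Step 2. [col 1: K + N ≡ D (mod 10)] K=7 is one option consistent with column 1 (K + N ≡ D (mod 10), carry-in 0) — take it. So K=7.
Step 3. [col 1: K + N ≡ D (mod 10)] from column 1 (K=7, N=1, carry-in 0, digits 1,7 already taken and all letters distinct): D must equal 8. So D=8.
Step 4. [col 2: N + F ≡ W (mod 10)] no forcing yet in column 2 (carry-in 0); W=0 is free and consistent — try it ⇒ W=0.
Step 5. [col 2: N + F ≡ W (mod 10)] in column 2 we have N+F≡W with carry-in 0; given N=1, W=0 and digits 0,1,7,8 already taken and all letters distinct, that pins F to 9, so F=9.
Step 6. [col 3: E + N ≡ Y (mod 10)] several values work for Y in column 3 (E + N ≡ Y (mod 10), carry-in 1); try Y=6, so Y=6.
Step 7. [col 3: E + N ≡ Y (mod 10)] column 3 reads E+N+carry(1)=Y with N=1, Y=6; with digits 0,1,6,7,8,9 already taken and all letters distinct, the only value for E is 4 ⇒ E=4.
Step 8. [col 4: Y + L ≡ N (mod 10)] column 4: given Y=6, N=1, carry-in 0, and digits 0,1,4,6,7,8,9 already taken and all letters distinct, Y+L≡N (mod 10) forces L=5, so L=5.
Step 9. [col 5: Y + T ≡ W (mod 10)] column 5: given Y=6, W=0, carry-in 1, and digits 0,1,4,5,6,7,8,9 already taken and all letters distinct, Y+T≡W (mod 10) forces T=3, so T=3.

Answer: D=8, E=4, F=9, K=7, L=5, N=1, T=3, W=0, Y=6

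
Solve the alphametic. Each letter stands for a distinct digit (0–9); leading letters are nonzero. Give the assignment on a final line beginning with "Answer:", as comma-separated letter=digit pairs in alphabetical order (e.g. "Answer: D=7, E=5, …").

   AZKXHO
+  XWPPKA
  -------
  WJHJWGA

Step 1. [col 1: O + A ≡ A (mod 10)] column 1: given nothing yet, carry-in 0, and all letters distinct, none taken yet, O+A≡A (mod 10) forces O=0, so O=0.
Step 2. [W] W is the leading digit of a 7-digit sum of two 6-digit numbers; the final carry is exactly 1, so W=1.
Step 3. [col 1: O + A ≡ A (mod 10)] no forcing yet in column 1 (carry-in 0); A=7 is free and consistent — try it ⇒ A=7.
Step 4. [col 2: H + K ≡ G (mod 10)] several values work for K in column 2 (H + K ≡ G (mod 10), carry-in 0); try K=3, so K=3.
Step 5. [col 2: H + K ≡ G (mod 10)] no forcing yet in column 2 (carry-in 0); H=5 is free and consistent — try it, so H=5.
Step 6. [col 2: H + K ≡ G (mod 10)] in column 2 we have H+K≡G with carry-in 0; given H=5, K=3 and digits 0,1,3,5,7 already taken and all letters distinct, that pins G to 8 ⇒ G=8.
Step 7. [col 3: X + P ≡ W (mod 10)] several values work for X in column 3 (X + P ≡ W (mod 10), carry-in 0); try X=9. So X=9.
Step 8. [col 3: X + P ≡ W (mod 10)] in column 3 we have X+P≡W with carry-in 0; given X=9, W=1 and digits 0,1,3,5,7,8,9 already taken and all letters distinct, that pins P to 2, so P=2.
Step 9. [col 4: K + P ≡ J (mod 10)] from column 4 (K=3, P=2, carry-in 1, digits 0,1,2,3,5,7,8,9 already taken and all letters distinct): J must equal 6, so J=6.
Step 10. [col 5: Z + W ≡ H (mod 10)] in column 5 we have Z+W≡H with carry-in 0; given W=1, H=5 and digits 0,1,2,3,5,6,7,8,9 already taken and all letters distinct, that pins Z to 4. So Z=4.

Answer: A=7, G=8, H=5, J=6, K=3, O=0, P=2, W=1, X=9, Z=4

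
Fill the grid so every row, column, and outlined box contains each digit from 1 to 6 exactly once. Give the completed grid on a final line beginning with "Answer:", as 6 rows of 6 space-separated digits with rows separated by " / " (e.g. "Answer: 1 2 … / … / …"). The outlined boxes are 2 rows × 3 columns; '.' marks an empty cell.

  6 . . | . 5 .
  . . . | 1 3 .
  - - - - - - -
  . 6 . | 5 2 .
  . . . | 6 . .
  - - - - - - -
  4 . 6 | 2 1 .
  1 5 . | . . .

Step 1. [r1c4∈{4}] nothing but 4 survives at r1c4. So r1c4=4.
Step 2. [r3c1∈{3}] r3c1 has the single candidate 3 ⇒ r3c1=3.
Step 3. [r4c5∈{4}] r4c5's peers cover all but 4. So r4c5=4.
Step 4. [r6c3∈{2,3}] in row 6, 2 fits only at r6c3, so r6c3=2.
Step 5. [r4c6∈{1,3}] across row 4, 3 lands solely at r4c6. So r4c6=3.
Step 6. [r1c3∈{1,3}] in col 3, 3 fits only at r1c3, so r1c3=3.
Step 7. [r2c6∈{2,6}] row 2 places 6 nowhere but r2c6. So r2c6=6.
Step 8. [r2c2∈{2,4}] col 2 places 4 nowhere but r2c2, so r2c2=4.
Step 9. [r2c1∈{2,5}] 2 has one home in row 2: r2c1, so r2c1=2.
Step 10. [r1c2∈{1}] nothing but 1 survives at r1c2. So r1c2=1.
Step 11. [r4c3∈{1,5}] row 4 places 1 nowhere but r4c3, so r4c3=1.
Step 12. [r3c3∈{4}] r3c3's peers cover all but 4, so r3c3=4.
Step 13. [r4c1∈{5}] r4c1 is down to just 5 ⇒ r4c1=5.
Step 14. [r4c2∈{2}] r4c2's peers cover all but 2. So r4c2=2.
Step 15. [r1c6∈{2}] r1c6 is down to just 2, so r1c6=2.
Step 16. [r5c2∈{3}] only 3 remains possible at r5c2 ⇒ r5c2=3.
Step 17. [r6c4∈{3}] r6c4's peers cover all but 3. So r6c4=3.
Step 18. [r5c6∈{5}] r5c6 has the single candidate 5, so r5c6=5.
Step 19. [r2c3∈{5}] r2c3's peers cover all but 5. So r2c3=5.
Step 20. [r6c5∈{6}] r6c5's peers cover all but 6. So r6c5=6.
Step 21. [r3c6∈{1}] r3c6 has the single candidate 1, so r3c6=1.
Step 22. [r6c6∈{4}] r6c6 has the single candidate 4. So r6c6=4.

Answer: 6 1 3 4 5 2 / 2 4 5 1 3 6 / 3 6 4 5 2 1 / 5 2 1 6 4 3 / 4 3 6 2 1 5 / 1 5 2 3 6 4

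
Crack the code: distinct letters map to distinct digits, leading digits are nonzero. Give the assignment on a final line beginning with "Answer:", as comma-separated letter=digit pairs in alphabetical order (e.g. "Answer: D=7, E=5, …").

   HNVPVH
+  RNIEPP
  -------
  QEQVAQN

Step 1. [col 1: H + P ≡ N (mod 10)] P=8 is one option consistent with column 1 (H + P ≡ N (mod 10), carry-in 0) — take it. So P=8.
Step 2. [col 1: H + P ≡ N (mod 10)] no forcing yet in column 1 (carry-in 0); N=5 is free and consistent — try it ⇒ N=5.
Step 3. [col 1: H + P ≡ N (mod 10)] in column 1 we have H+P≡N with carry-in 0; given P=8, N=5 and digits 5,8 already taken and all letters distinct, that pins H to 7, so H=7.
Step 4. [col 2: V + P ≡ Q (mod 10)] no forcing yet in column 2 (carry-in 1); Q=1 is free and consistent — try it. So Q=1.
Step 5. [col 2: V + P ≡ Q (mod 10)] in column 2 we have V+P≡Q with carry-in 1; given P=8, Q=1 and digits 1,5,7,8 already taken and all letters distinct, that pins V to 2. So V=2.
Step 6. [col 3: P + E ≡ A (mod 10)] several values work for E in column 3 (P + E ≡ A (mod 10), carry-in 1); try E=4 ⇒ E=4.
Step 7. [col 3: P + E ≡ A (mod 10)] in column 3 we have P+E≡A with carry-in 1; given P=8, E=4 and digits 1,2,4,5,7,8 already taken and all letters distinct, that pins A to 3. So A=3.
Step 8. [col 4: V + I ≡ V (mod 10)] column 4: given V=2, carry-in 1, and digits 1,2,3,4,5,7,8 already taken and all letters distinct, V+I≡V (mod 10) forces I=9, so I=9.
Step 9. [col 6: H + R ≡ E (mod 10)] column 6: given H=7, E=4, carry-in 1, and digits 1,2,3,4,5,7,8,9 already taken and all letters distinct, H+R≡E (mod 10) forces R=6, so R=6.

Answer: A=3, E=4, H=7, I=9, N=5, P=8, Q=1, R=6, V=2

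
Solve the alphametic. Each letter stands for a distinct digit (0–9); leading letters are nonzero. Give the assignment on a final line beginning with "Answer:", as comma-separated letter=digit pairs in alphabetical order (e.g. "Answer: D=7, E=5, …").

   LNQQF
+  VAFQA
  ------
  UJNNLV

Step 1. [U] the sum has 6 digits but both addends have 5; that extra leading digit U is the final carry, namely 1 ⇒ U=1.
Step 2. [col 1: F + A ≡ V (mod 10)] column 1 (F + A ≡ V (mod 10), carry-in 0) doesn't pin F yet; pick F=8 and continue. So F=8.
Step 3. [col 1: F + A ≡ V (mod 10)] A=9 is one option consistent with column 1 (F + A ≡ V (mod 10), carry-in 0) — take it. So A=9.
Step 4. [col 1: F + A ≡ V (mod 10)] from column 1 (F=8, A=9, carry-in 0, digits 1,8,9 already taken and all letters distinct): V must equal 7. So V=7.
Step 5. [col 2: Q + Q ≡ L (mod 10)] several values work for Q in column 2 (Q + Q ≡ L (mod 10), carry-in 1); try Q=2, so Q=2.
Step 6. [col 2: Q + Q ≡ L (mod 10)] column 2 reads Q+Q+carry(1)=L with Q=2; with digits 1,2,7,8,9 already taken and all letters distinct, the only value for L is 5 ⇒ L=5.
Step 7. [col 3: Q + F ≡ N (mod 10)] column 3 reads Q+F+carry(0)=N with Q=2, F=8; with digits 1,2,5,7,8,9 already taken and all letters distinct, the only value for N is 0. So N=0.
Step 8. [col 5: L + V ≡ J (mod 10)] column 5 reads L+V+carry(1)=J with L=5, V=7; with digits 0,1,2,5,7,8,9 already taken and all letters distinct, the only value for J is 3 ⇒ J=3.

Answer: A=9, F=8, J=3, L=5, N=0, Q=2, U=1, V=7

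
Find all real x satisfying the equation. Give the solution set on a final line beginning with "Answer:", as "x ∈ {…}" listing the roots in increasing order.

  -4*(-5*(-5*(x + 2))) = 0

Step 1. [-4*(-5*(-5*(x + 2))) = 0] -4·(inner) — divide through by -4 ⇒ div: -5*(-5*(x + 2)) = 0.
Step 2. [-5*(-5*(x + 2)) = 0] divide by the outer -5 ⇒ div: -5*(x + 2) = 0.
Step 3. [-5*(x + 2) = 0] LHS = -5·(…); ÷-5 both sides ⇒ div: x + 2 = 0.
Step 4. [x + 2 = 0] 2 comes off first (subtract 2). So sub: x = -2.

Answer: x ∈ {-2}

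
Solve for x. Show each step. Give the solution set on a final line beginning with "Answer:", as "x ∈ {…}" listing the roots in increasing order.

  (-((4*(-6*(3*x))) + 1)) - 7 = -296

Step 1. [(-((4*(-6*(3*x))) + 1)) - 7 = -296] 7 comes off first (add 7). So sub: -((4*(-6*(3*x))) + 1) = -289.
Step 2. [-((4*(-6*(3*x))) + 1) = -289] leading − — multiply by −1, so neg: (4*(-6*(3*x))) + 1 = 289.
Step 3. [(4*(-6*(3*x))) + 1 = 289] subtract 1: x sits inside (… + 1) ⇒ sub: 4*(-6*(3*x)) = 288.
Step 4. [4*(-6*(3*x)) = 288] LHS = 4·(…); ÷4 both sides ⇒ div: -6*(3*x) = 72.
Step 5. [-6*(3*x) = 72] leading coefficient -6: divide by -6. So div: 3*x = -12.
Step 6. [3*x = -12] LHS = 3·(…); ÷3 both sides, so div: x = -4.

Answer: x ∈ {-4}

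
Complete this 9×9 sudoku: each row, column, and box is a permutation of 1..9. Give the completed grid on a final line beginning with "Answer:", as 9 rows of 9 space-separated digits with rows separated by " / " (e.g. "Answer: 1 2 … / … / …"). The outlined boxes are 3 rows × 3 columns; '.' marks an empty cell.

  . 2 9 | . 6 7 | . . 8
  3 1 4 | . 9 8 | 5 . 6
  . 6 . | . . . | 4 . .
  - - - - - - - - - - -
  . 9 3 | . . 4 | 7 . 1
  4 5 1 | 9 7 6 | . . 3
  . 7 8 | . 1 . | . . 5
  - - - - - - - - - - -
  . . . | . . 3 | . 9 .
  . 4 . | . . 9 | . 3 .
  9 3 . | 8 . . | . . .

Step 1. [r6c6∈{2}] r6c6's peers cover all but 2. So r6c6=2.
Step 2. [r9c8∈{1,2,4,5,6,7}] in col 8, 5 fits only at r9c8, so r9c8=5.
Step 3. [r3c6∈{1,5}] r3c6 is the only open cell in col 6 admitting 5 ⇒ r3c6=5.
Step 4. [r3c3∈{7}] r3c3's peers cover all but 7. So r3c3=7.
Step 5. [r2c4∈{2}] only 2 remains possible at r2c4. So r2c4=2.
Step 6. [r6c1∈{6}] only 6 remains possible at r6c1 ⇒ r6c1=6.
Step 7. [r9c9∈{2,4,7}] row 9 places 7 nowhere but r9c9, so r9c9=7.
Step 8. [r8c9∈{2}] r8c9 is down to just 2 ⇒ r8c9=2.
Step 9. [r8c5∈{5}] only 5 remains possible at r8c5, so r8c5=5.
Step 10. [r8c3∈{6}] r8c3's peers cover all but 6 ⇒ r8c3=6.
Step 11. [r7c4∈{1,4,6,7}] col 4 places 6 nowhere but r7c4 ⇒ r7c4=6.
Step 12. [r7c1∈{1,2,5,7,8}] 7 has one home in row 7: r7c1. So r7c1=7.
Step 13. [r7c7∈{1,8}] across row 7, 1 lands solely at r7c7, so r7c7=1.
Step 14. [r5c7∈{2,8}] col 7 places 2 nowhere but r5c7, so r5c7=2.
Step 15. [r3c5∈{3}] r3c5 has the single candidate 3, so r3c5=3.
Step 16. [r3c4∈{1}] r3c4 is down to just 1. So r3c4=1.
Step 17. [r9c5∈{2,4}] in row 9, 4 fits only at r9c5, so r9c5=4.
Step 18. [r7c5∈{2}] r7c5's peers cover all but 2, so r7c5=2.
Step 19. [r4c5∈{8}] r4c5's peers cover all but 8. So r4c5=8.
Step 20. [r7c2∈{8}] r7c2 is down to just 8 ⇒ r7c2=8.
Step 21. [r9c3∈{2}] only 2 remains possible at r9c3. So r9c3=2.
Step 22. [r6c4∈{3}] r6c4's peers cover all but 3, so r6c4=3.
Step 23. [r8c1∈{1}] only 1 remains possible at r8c1. So r8c1=1.
Step 24. [r1c4∈{4}] r1c4 is down to just 4 ⇒ r1c4=4.
Step 25. [r8c4∈{7}] r8c4's peers cover all but 7. So r8c4=7.
Step 26. [r9c7∈{6}] r9c7's peers cover all but 6 ⇒ r9c7=6.
Step 27. [r3c9∈{9}] nothing but 9 survives at r3c9, so r3c9=9.
Step 28. [r6c7∈{9}] only 9 remains possible at r6c7 ⇒ r6c7=9.
Step 29. [r4c4∈{5}] r4c4 is down to just 5. So r4c4=5.
Step 30. [r5c8∈{8}] r5c8 has the single candidate 8 ⇒ r5c8=8.
Step 31. [r4c8∈{6}] r4c8's peers cover all but 6. So r4c8=6.
Step 32. [r8c7∈{8}] only 8 remains possible at r8c7, so r8c7=8.
Step 33. [r3c1∈{8}] r3c1 has the single candidate 8 ⇒ r3c1=8.
Step 34. [r7c3∈{5}] r7c3 is down to just 5. So r7c3=5.
Step 35. [r6c8∈{4}] nothing but 4 survives at r6c8. So r6c8=4.
Step 36. [r1c7∈{3}] nothing but 3 survives at r1c7, so r1c7=3.
Step 37. [r1c1∈{5}] r1c1's peers cover all but 5, so r1c1=5.
Step 38. [r3c8∈{2}] r3c8 has the single candidate 2, so r3c8=2.
Step 39. [r9c6∈{1}] r9c6's peers cover all but 1, so r9c6=1.
Step 40. [r7c9∈{4}] r7c9 is down to just 4 ⇒ r7c9=4.
Step 41. [r1c8∈{1}] nothing but 1 survives at r1c8. So r1c8=1.
Step 42. [r4c1∈{2}] r4c1's peers cover all but 2. So r4c1=2.
Step 43. [r2c8∈{7}] nothing but 7 survives at r2c8 ⇒ r2c8=7.

Answer: 5 2 9 4 6 7 3 1 8 / 3 1 4 2 9 8 5 7 6 / 8 6 7 1 3 5 4 2 9 / 2 9 3 5 8 4 7 6 1 / 4 5 1 9 7 6 2 8 3 / 6 7 8 3 1 2 9 4 5 / 7 8 5 6 2 3 1 9 4 / 1 4 6 7 5 9 8 3 2 / 9 3 2 8 4 1 6 5 7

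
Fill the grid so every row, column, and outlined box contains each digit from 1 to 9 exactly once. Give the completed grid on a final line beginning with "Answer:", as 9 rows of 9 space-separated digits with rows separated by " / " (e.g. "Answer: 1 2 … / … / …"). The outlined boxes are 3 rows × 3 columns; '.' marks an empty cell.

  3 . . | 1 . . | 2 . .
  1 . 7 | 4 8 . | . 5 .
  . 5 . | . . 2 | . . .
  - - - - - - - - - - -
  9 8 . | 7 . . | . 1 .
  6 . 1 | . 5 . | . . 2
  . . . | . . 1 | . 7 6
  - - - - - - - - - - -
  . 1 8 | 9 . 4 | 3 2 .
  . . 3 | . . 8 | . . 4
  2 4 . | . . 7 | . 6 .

Step 1. [r8c8∈{9}] r8c8 has the single candidate 9 ⇒ r8c8=9.
Step 2. [r8c2∈{6,7}] r8c2 is the only open cell in box 7 admitting 6. So r8c2=6.
Step 3. [r3c4∈{3,6}] r3c4 is the only open cell in col 4 admitting 6 ⇒ r3c4=6.
Step 4. [r1c2∈{9}] nothing but 9 survives at r1c2. So r1c2=9.
Step 5. [r3c3∈{4}] r3c3 is down to just 4 ⇒ r3c3=4.
Step 6. [r3c1∈{8}] nothing but 8 survives at r3c1 ⇒ r3c1=8.
Step 7. [r3c8∈{3}] r3c8 is down to just 3, so r3c8=3.
Step 8. [r2c9∈{9}] r2c9 is down to just 9, so r2c9=9.
Step 9. [r4c9∈{3,5}] 3 has one home in col 9: r4c9 ⇒ r4c9=3.
Step 10. [r5c6∈{3,9}] col 6 places 9 nowhere but r5c6, so r5c6=9.
Step 11. [r6c7∈{4,5,8,9}] r6c7 is the only open cell in row 6 admitting 9. So r6c7=9.
Step 12. [r4c7∈{4,5}] in box 6, 5 fits only at r4c7. So r4c7=5.
Step 13. [r4c3∈{2}] r4c3 is down to just 2. So r4c3=2.
Step 14. [r6c2∈{3}] r6c2's peers cover all but 3 ⇒ r6c2=3.
Step 15. [r9c5∈{1,3}] across col 5, 3 lands solely at r9c5, so r9c5=3.
Step 16. [r9c4∈{5}] only 5 remains possible at r9c4, so r9c4=5.
Step 17. [r8c1∈{5,7}] across row 8, 5 lands solely at r8c1. So r8c1=5.
Step 18. [r8c7∈{1,7}] in row 8, 7 fits only at r8c7, so r8c7=7.
Step 19. [r8c4∈{2}] only 2 remains possible at r8c4 ⇒ r8c4=2.
Step 20. [r1c5∈{7}] only 7 remains possible at r1c5, so r1c5=7.
Step 21. [r1c9∈{8}] r1c9 is down to just 8 ⇒ r1c9=8.
Step 22. [r5c8∈{4,8}] 8 has one home in col 8: r5c8 ⇒ r5c8=8.
Step 23. [r9c9∈{1}] nothing but 1 survives at r9c9 ⇒ r9c9=1.
Step 24. [r4c5∈{4,6}] across row 4, 4 lands solely at r4c5 ⇒ r4c5=4.
Step 25. [r1c8∈{4}] r1c8 is down to just 4 ⇒ r1c8=4.
Step 26. [r7c9∈{5}] nothing but 5 survives at r7c9, so r7c9=5.
Step 27. [r6c1∈{4}] nothing but 4 survives at r6c1 ⇒ r6c1=4.
Step 28. [r4c6∈{6}] r4c6 is down to just 6. So r4c6=6.
Step 29. [r2c7∈{6}] only 6 remains possible at r2c7 ⇒ r2c7=6.
Step 30. [r8c5∈{1}] r8c5 has the single candidate 1, so r8c5=1.
Step 31. [r3c7∈{1}] r3c7 has the single candidate 1. So r3c7=1.
Step 32. [r2c2∈{2}] r2c2's peers cover all but 2. So r2c2=2.
Step 33. [r6c5∈{2}] r6c5 is down to just 2. So r6c5=2.
Step 34. [r6c4∈{8}] nothing but 8 survives at r6c4, so r6c4=8.
Step 35. [r5c4∈{3}] nothing but 3 survives at r5c4. So r5c4=3.
Step 36. [r9c3∈{9}] r9c3 has the single candidate 9. So r9c3=9.
Step 37. [r5c2∈{7}] r5c2 has the single candidate 7, so r5c2=7.
Step 38. [r1c6∈{5}] r1c6's peers cover all but 5, so r1c6=5.
Step 39. [r5c7∈{4}] r5c7 has the single candidate 4, so r5c7=4.
Step 40. [r7c1∈{7}] nothing but 7 survives at r7c1. So r7c1=7.
Step 41. [r6c3∈{5}] nothing but 5 survives at r6c3 ⇒ r6c3=5.
Step 42. [r3c9∈{7}] r3c9 is down to just 7, so r3c9=7.
Step 43. [r9c7∈{8}] r9c7 is down to just 8, so r9c7=8.
Step 44. [r3c5∈{9}] r3c5's peers cover all but 9, so r3c5=9.
Step 45. [r7c5∈{6}] r7c5's peers cover all but 6 ⇒ r7c5=6.
Step 46. [r1c3∈{6}] only 6 remains possible at r1c3 ⇒ r1c3=6.
Step 47. [r2c6∈{3}] only 3 remains possible at r2c6 ⇒ r2c6=3.

Answer: 3 9 6 1 7 5 2 4 8 / 1 2 7 4 8 3 6 5 9 / 8 5 4 6 9 2 1 3 7 / 9 8 2 7 4 6 5 1 3 / 6 7 1 3 5 9 4 8 2 / 4 3 5 8 2 1 9 7 6 / 7 1 8 9 6 4 3 2 5 / 5 6 3 2 1 8 7 9 4 / 2 4 9 5 3 7 8 6 1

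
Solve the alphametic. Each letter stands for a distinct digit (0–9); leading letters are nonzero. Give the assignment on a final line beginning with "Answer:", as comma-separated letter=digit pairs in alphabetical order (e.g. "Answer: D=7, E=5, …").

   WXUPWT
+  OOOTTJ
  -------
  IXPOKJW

Step 1. [I] I is the leading digit of a 7-digit sum of two 6-digit numbers; the final carry is exactly 1. So I=1.
Step 2. [col 1: T + J ≡ W (mod 10)] W=8 is one option consistent with column 1 (T + J ≡ W (mod 10), carry-in 0) — take it ⇒ W=8.
Step 3. [col 1: T + J ≡ W (mod 10)] several values work for J in column 1 (T + J ≡ W (mod 10), carry-in 0); try J=3, so J=3.
Step 4. [col 1: T + J ≡ W (mod 10)] column 1: given J=3, W=8, carry-in 0, and digits 1,3,8 already taken and all letters distinct, T+J≡W (mod 10) forces T=5. So T=5.
Step 5. [col 3: P + T ≡ K (mod 10)] K=0 is one option consistent with column 3 (P + T ≡ K (mod 10), carry-in 1) — take it ⇒ K=0.
Step 6. [col 3: P + T ≡ K (mod 10)] from column 3 (T=5, K=0, carry-in 1, digits 0,1,3,5,8 already taken and all letters distinct): P must equal 4, so P=4.
Step 7. [col 4: U + O ≡ O (mod 10)] column 4: given nothing yet, carry-in 1, and digits 0,1,3,4,5,8 already taken and all letters distinct, U+O≡O (mod 10) forces U=9, so U=9.
Step 8. [col 4: U + O ≡ O (mod 10)] no forcing yet in column 4 (carry-in 1); O=7 is free and consistent — try it, so O=7.
Step 9. [col 5: X + O ≡ P (mod 10)] column 5: given O=7, P=4, carry-in 1, and digits 0,1,3,4,5,7,8,9 already taken and all letters distinct, X+O≡P (mod 10) forces X=6. So X=6.

Answer: I=1, J=3, K=0, O=7, P=4, T=5, U=9, W=8, X=6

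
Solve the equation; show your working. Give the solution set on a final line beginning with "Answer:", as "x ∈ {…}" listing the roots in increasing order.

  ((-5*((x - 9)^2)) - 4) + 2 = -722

Step 1. [((-5*((x - 9)^2)) - 4) + 2 = -722] +2 is outermost — subtract 2 both sides, so sub: (-5*((x - 9)^2)) - 4 = -724.
Step 2. [(-5*((x - 9)^2)) - 4 = -724] peel the -4: add 4 from each side, so sub: -5*((x - 9)^2) = -720.
Step 3. [-5*((x - 9)^2) = -720] divide by the outer -5, so div: (x - 9)^2 = 144.
Step 4. [(x - 9)^2 = 144] √ both sides: 144 ≥ 0 gives two branches ⇒ sqrt: x - 9 = 12 or -12.
Step 5. [x - 9 = 12 or -12] the outer -9 inverts by adding 9, so sub: x = 21 or -3.

Answer: x ∈ {-3, 21}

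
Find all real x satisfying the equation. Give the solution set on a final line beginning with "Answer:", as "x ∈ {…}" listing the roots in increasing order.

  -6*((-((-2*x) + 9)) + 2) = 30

Step 1. [-6*((-((-2*x) + 9)) + 2) = 30] -6·(inner) — divide through by -6 ⇒ div: (-((-2*x) + 9)) + 2 = -5.
Step 2. [(-((-2*x) + 9)) + 2 = -5] subtract 2: x sits inside (… + 2). So sub: -((-2*x) + 9) = -7.
Step 3. [-((-2*x) + 9) = -7] leading − — multiply by −1. So neg: (-2*x) + 9 = 7.
Step 4. [(-2*x) + 9 = 7] the outer +9 inverts by subtracting 9. So sub: -2*x = -2.
Step 5. [-2*x = -2] divide by the outer -2. So div: x = 1.

Answer: x ∈ {1}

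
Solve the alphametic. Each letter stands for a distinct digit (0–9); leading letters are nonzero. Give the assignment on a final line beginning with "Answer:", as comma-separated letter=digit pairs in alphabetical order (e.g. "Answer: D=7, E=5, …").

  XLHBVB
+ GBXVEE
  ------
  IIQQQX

Step 1. [col 1: B + E ≡ X (mod 10)] no forcing yet in column 1 (carry-in 0); X=3 is free and consistent — try it ⇒ X=3.
Step 2. [col 1: B + E ≡ X (mod 10)] no forcing yet in column 1 (carry-in 0); E=2 is free and consistent — try it ⇒ E=2.
Step 3. [col 1: B + E ≡ X (mod 10)] column 1 reads B+E+carry(0)=X with E=2, X=3; with digits 2,3 already taken and all letters distinct, the only value for B is 1, so B=1.
Step 4. [col 2: V + E ≡ Q (mod 10)] column 2 (V + E ≡ Q (mod 10), carry-in 0) doesn't pin Q yet; pick Q=0 and continue. So Q=0.
Step 5. [col 2: V + E ≡ Q (mod 10)] column 2: given E=2, Q=0, carry-in 0, and digits 0,1,2,3 already taken and all letters distinct, V+E≡Q (mod 10) forces V=8 ⇒ V=8.
Step 6. [col 4: H + X ≡ Q (mod 10)] column 4: given X=3, Q=0, carry-in 1, and digits 0,1,2,3,8 already taken and all letters distinct, H+X≡Q (mod 10) forces H=6 ⇒ H=6.
Step 7. [col 5: L + B ≡ I (mod 10)] L=5 is one option consistent with column 5 (L + B ≡ I (mod 10), carry-in 1) — take it ⇒ L=5.
Step 8. [col 5: L + B ≡ I (mod 10)] in column 5 we have L+B≡I with carry-in 1; given L=5, B=1 and digits 0,1,2,3,5,6,8 already taken and all letters distinct, that pins I to 7, so I=7.
Step 9. [col 6: X + G ≡ I (mod 10)] column 6: given X=3, I=7, carry-in 0, and digits 0,1,2,3,5,6,7,8 already taken and all letters distinct, X+G≡I (mod 10) forces G=4. So G=4.

Answer: B=1, E=2, G=4, H=6, I=7, L=5, Q=0, V=8, X=3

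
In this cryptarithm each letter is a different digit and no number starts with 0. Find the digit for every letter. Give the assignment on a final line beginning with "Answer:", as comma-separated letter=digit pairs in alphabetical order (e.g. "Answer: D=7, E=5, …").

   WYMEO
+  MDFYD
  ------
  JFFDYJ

Step 1. [col 1: O + D ≡ J (mod 10)] no forcing yet in column 1 (carry-in 0); O=3 is free and consistent — try it, so O=3.
Step 2. [col 1: O + D ≡ J (mod 10)] several values work for D in column 1 (O + D ≡ J (mod 10), carry-in 0); try D=8 ⇒ D=8.
Step 3. [col 1: O + D ≡ J (mod 10)] from column 1 (O=3, D=8, carry-in 0, digits 3,8 already taken and all letters distinct): J must equal 1 ⇒ J=1.
Step 4. [col 2: E + Y ≡ Y (mod 10)] column 2: given nothing yet, carry-in 1, and digits 1,3,8 already taken and all letters distinct, E+Y≡Y (mod 10) forces E=9 ⇒ E=9.
Step 5. [col 2: E + Y ≡ Y (mod 10)] no forcing yet in column 2 (carry-in 1); Y=4 is free and consistent — try it ⇒ Y=4.
Step 6. [col 3: M + F ≡ D (mod 10)] column 3 (M + F ≡ D (mod 10), carry-in 1) doesn't pin M yet; pick M=5 and continue. So M=5.
Step 7. [col 3: M + F ≡ D (mod 10)] column 3 reads M+F+carry(1)=D with M=5, D=8; with digits 1,3,4,5,8,9 already taken and all letters distinct, the only value for F is 2, so F=2.
Step 8. [col 5: W + M ≡ F (mod 10)] from column 5 (M=5, F=2, carry-in 1, digits 1,2,3,4,5,8,9 already taken and all letters distinct): W must equal 6. So W=6.

Answer: D=8, E=9, F=2, J=1, M=5, O=3, W=6, Y=4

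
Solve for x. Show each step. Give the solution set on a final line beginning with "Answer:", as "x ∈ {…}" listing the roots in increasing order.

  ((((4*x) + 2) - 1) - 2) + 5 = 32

Step 1. [((((4*x) + 2) - 1) - 2) + 5 = 32] subtract 5: x sits inside (… + 5), so sub: (((4*x) + 2) - 1) - 2 = 27.
Step 2. [(((4*x) + 2) - 1) - 2 = 27] add 2: x sits inside (… - 2). So sub: ((4*x) + 2) - 1 = 29.
Step 3. [((4*x) + 2) - 1 = 29] -1 is outermost — add 1 both sides ⇒ sub: (4*x) + 2 = 30.
Step 4. [(4*x) + 2 = 30] subtract 2: x sits inside (… + 2). So sub: 4*x = 28.
Step 5. [4*x = 28] 4·(inner) — divide through by 4, so div: x = 7.

Answer: x ∈ {7}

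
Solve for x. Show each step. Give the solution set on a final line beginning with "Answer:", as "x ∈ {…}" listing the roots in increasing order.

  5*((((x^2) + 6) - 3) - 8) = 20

Step 1. [5*((((x^2) + 6) - 3) - 8) = 20] 5·(inner) — divide through by 5 ⇒ div: (((x^2) + 6) - 3) - 8 = 4.
Step 2. [(((x^2) + 6) - 3) - 8 = 4] the outer -8 inverts by adding 8 ⇒ sub: ((x^2) + 6) - 3 = 12.
Step 3. [((x^2) + 6) - 3 = 12] 3 comes off first (add 3). So sub: (x^2) + 6 = 15.
Step 4. [(x^2) + 6 = 15] +6 is outermost — subtract 6 both sides ⇒ sub: x^2 = 9.
Step 5. [x^2 = 9] LHS squared, RHS 9 ≥ 0: apply √ (±). So sqrt: x = 3 or -3.

Answer: x ∈ {-3, 3}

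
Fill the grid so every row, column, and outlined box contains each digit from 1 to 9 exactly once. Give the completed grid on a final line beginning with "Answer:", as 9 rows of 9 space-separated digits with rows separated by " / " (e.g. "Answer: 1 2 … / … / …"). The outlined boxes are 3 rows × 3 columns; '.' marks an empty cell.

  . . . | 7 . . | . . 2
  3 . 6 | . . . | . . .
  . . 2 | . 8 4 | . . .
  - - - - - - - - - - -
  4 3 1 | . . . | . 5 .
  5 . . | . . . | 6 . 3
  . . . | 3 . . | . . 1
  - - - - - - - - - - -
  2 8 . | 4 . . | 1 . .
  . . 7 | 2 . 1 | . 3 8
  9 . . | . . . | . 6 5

Step 1. [r2c9∈{4,7,9}] r2c9 is the only open cell in col 9 admitting 4, so r2c9=4.
Step 2. [r9c7∈{2,4,7}] r9c7 is the only open cell in row 9 admitting 2, so r9c7=2.
Step 3. [r9c2∈{1,4}] 1 has one home in row 9: r9c2. So r9c2=1.
Step 4. [r3c7∈{3,5,7,9}] r3c7 is the only open cell in row 3 admitting 3 ⇒ r3c7=3.
Step 5. [r8c1∈{6}] r8c1 is down to just 6, so r8c1=6.
Step 6. [r6c2∈{2,6,7,9}] in col 2, 6 fits only at r6c2 ⇒ r6c2=6.
Step 7. [r5c2∈{2,7,9}] col 2 places 2 nowhere but r5c2. So r5c2=2.
Step 8. [r6c8∈{2,4,7,8,9}] in col 8, 2 fits only at r6c8 ⇒ r6c8=2.
Step 9. [r6c1∈{7,8}] box 4 places 7 nowhere but r6c1. So r6c1=7.
Step 10. [r5c8∈{4,7,8,9}] across col 8, 4 lands solely at r5c8, so r5c8=4.
Step 11. [r1c1∈{1,8}] 8 has one home in col 1: r1c1 ⇒ r1c1=8.
Step 12. [r2c8∈{1,7,8,9}] in col 8, 8 fits only at r2c8, so r2c8=8.
Step 13. [r3c9∈{6,7,9}] across col 9, 6 lands solely at r3c9, so r3c9=6.
Step 14. [r4c4∈{6,8,9}] 6 has one home in col 4: r4c4 ⇒ r4c4=6.
Step 15. [r9c3∈{3,4}] r9c3 is the only open cell in row 9 admitting 4. So r9c3=4.
Step 16. [r8c2∈{5}] r8c2 has the single candidate 5, so r8c2=5.
Step 17. [r8c5∈{9}] r8c5's peers cover all but 9 ⇒ r8c5=9.
Step 18. [r3c4∈{1,5,9}] row 3 places 5 nowhere but r3c4. So r3c4=5.
Step 19. [r2c7∈{5,7,9}] row 2 places 5 nowhere but r2c7, so r2c7=5.
Step 20. [r1c7∈{9}] r1c7 has the single candidate 9. So r1c7=9.
Step 21. [r4c7∈{7,8}] in col 7, 7 fits only at r4c7 ⇒ r4c7=7.
Step 22. [r4c6∈{2,8,9}] 8 has one home in row 4: r4c6, so r4c6=8.
Step 23. [r7c9∈{7,9}] in col 9, 7 fits only at r7c9 ⇒ r7c9=7.
Step 24. [r7c3∈{3}] only 3 remains possible at r7c3. So r7c3=3.
Step 25. [r5c3∈{8,9}] row 5 places 8 nowhere but r5c3 ⇒ r5c3=8.
Step 26. [r1c8∈{1}] r1c8 has the single candidate 1. So r1c8=1.
Step 27. [r3c2∈{7,9}] r3c2 is the only open cell in row 3 admitting 9, so r3c2=9.
Step 28. [r2c6∈{2,9}] r2c6 is the only open cell in col 6 admitting 2. So r2c6=2.
Step 29. [r2c5∈{1}] r2c5's peers cover all but 1. So r2c5=1.
Step 30. [r5c5∈{7}] r5c5's peers cover all but 7 ⇒ r5c5=7.
Step 31. [r9c5∈{3}] r9c5 has the single candidate 3. So r9c5=3.
Step 32. [r5c6∈{9}] r5c6 has the single candidate 9. So r5c6=9.
Step 33. [r6c6∈{5}] r6c6 is down to just 5, so r6c6=5.
Step 34. [r7c6∈{6}] r7c6's peers cover all but 6 ⇒ r7c6=6.
Step 35. [r3c8∈{7}] r3c8 has the single candidate 7. So r3c8=7.
Step 36. [r5c4∈{1}] r5c4's peers cover all but 1 ⇒ r5c4=1.
Step 37. [r7c5∈{5}] only 5 remains possible at r7c5. So r7c5=5.
Step 38. [r1c6∈{3}] only 3 remains possible at r1c6 ⇒ r1c6=3.
Step 39. [r3c1∈{1}] r3c1's peers cover all but 1, so r3c1=1.
Step 40. [r4c5∈{2}] r4c5 is down to just 2 ⇒ r4c5=2.
Step 41. [r7c8∈{9}] only 9 remains possible at r7c8. So r7c8=9.
Step 42. [r1c2∈{4}] only 4 remains possible at r1c2, so r1c2=4.
Step 43. [r8c7∈{4}] nothing but 4 survives at r8c7 ⇒ r8c7=4.
Step 44. [r2c4∈{9}] r2c4 has the single candidate 9, so r2c4=9.
Step 45. [r1c5∈{6}] nothing but 6 survives at r1c5. So r1c5=6.
Step 46. [r4c9∈{9}] nothing but 9 survives at r4c9 ⇒ r4c9=9.
Step 47. [r1c3∈{5}] nothing but 5 survives at r1c3. So r1c3=5.
Step 48. [r6c5∈{4}] r6c5 is down to just 4 ⇒ r6c5=4.
Step 49. [r6c7∈{8}] r6c7's peers cover all but 8 ⇒ r6c7=8.
Step 50. [r2c2∈{7}] r2c2's peers cover all but 7. So r2c2=7.
Step 51. [r9c6∈{7}] nothing but 7 survives at r9c6. So r9c6=7.
Step 52. [r6c3∈{9}] nothing but 9 survives at r6c3. So r6c3=9.
Step 53. [r9c4∈{8}] only 8 remains possible at r9c4. So r9c4=8.

Answer: 8 4 5 7 6 3 9 1 2 / 3 7 6 9 1 2 5 8 4 / 1 9 2 5 8 4 3 7 6 / 4 3 1 6 2 8 7 5 9 / 5 2 8 1 7 9 6 4 3 / 7 6 9 3 4 5 8 2 1 / 2 8 3 4 5 6 1 9 7 / 6 5 7 2 9 1 4 3 8 / 9 1 4 8 3 7 2 6 5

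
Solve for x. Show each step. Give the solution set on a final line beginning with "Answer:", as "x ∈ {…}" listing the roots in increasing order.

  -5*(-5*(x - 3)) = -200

Step 1. [-5*(-5*(x - 3)) = -200] -5·(inner) — divide through by -5 ⇒ div: -5*(x - 3) = 40.
Step 2. [-5*(x - 3) = 40] divide by the outer -5. So div: x - 3 = -8.
Step 3. [x - 3 = -8] -3 is outermost — add 3 both sides. So sub: x = -5.

Answer: x ∈ {-5}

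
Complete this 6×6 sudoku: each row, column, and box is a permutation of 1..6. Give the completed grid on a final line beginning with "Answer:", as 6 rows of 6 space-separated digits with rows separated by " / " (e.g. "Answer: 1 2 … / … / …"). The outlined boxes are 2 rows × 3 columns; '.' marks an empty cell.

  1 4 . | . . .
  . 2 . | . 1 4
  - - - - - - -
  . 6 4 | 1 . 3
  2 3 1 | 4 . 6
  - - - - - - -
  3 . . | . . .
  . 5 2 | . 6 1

Step 1. [r1c5∈{2,3,5}] in col 5, 3 fits only at r1c5. So r1c5=3.
Step 2. [r2c1∈{5,6}] r2c1 is the only open cell in col 1 admitting 6 ⇒ r2c1=6.
Step 3. [r2c4∈{5}] r2c4 is down to just 5. So r2c4=5.
Step 4. [r5c4∈{2}] r5c4 is down to just 2, so r5c4=2.
Step 5. [r4c5∈{5}] r4c5 has the single candidate 5 ⇒ r4c5=5.
Step 6. [r3c1∈{5}] nothing but 5 survives at r3c1, so r3c1=5.
Step 7. [r3c5∈{2}] r3c5 has the single candidate 2 ⇒ r3c5=2.
Step 8. [r5c2∈{1}] only 1 remains possible at r5c2, so r5c2=1.
Step 9. [r5c5∈{4}] nothing but 4 survives at r5c5. So r5c5=4.
Step 10. [r5c6∈{5}] r5c6 is down to just 5. So r5c6=5.
Step 11. [r1c3∈{5}] only 5 remains possible at r1c3. So r1c3=5.
Step 12. [r6c4∈{3}] r6c4's peers cover all but 3 ⇒ r6c4=3.
Step 13. [r2c3∈{3}] r2c3's peers cover all but 3. So r2c3=3.
Step 14. [r5c3∈{6}] r5c3 has the single candidate 6, so r5c3=6.
Step 15. [r6c1∈{4}] only 4 remains possible at r6c1. So r6c1=4.
Step 16. [r1c4∈{6}] r1c4 is down to just 6, so r1c4=6.
Step 17. [r1c6∈{2}] r1c6 has the single candidate 2 ⇒ r1c6=2.

Answer: 1 4 5 6 3 2 / 6 2 3 5 1 4 / 5 6 4 1 2 3 / 2 3 1 4 5 6 / 3 1 6 2 4 5 / 4 5 2 3 6 1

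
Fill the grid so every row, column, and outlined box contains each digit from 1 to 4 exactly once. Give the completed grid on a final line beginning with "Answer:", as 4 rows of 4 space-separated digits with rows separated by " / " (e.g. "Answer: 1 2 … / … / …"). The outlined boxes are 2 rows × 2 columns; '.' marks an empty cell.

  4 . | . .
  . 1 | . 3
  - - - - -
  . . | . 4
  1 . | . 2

Step 1. [r3c1∈{2,3}] across col 1, 3 lands solely at r3c1. So r3c1=3.
Step 2. [r2c1∈{2}] r2c1's peers cover all but 2. So r2c1=2.
Step 3. [r3c3∈{1}] only 1 remains possible at r3c3 ⇒ r3c3=1.
Step 4. [r1c2∈{3}] nothing but 3 survives at r1c2. So r1c2=3.
Step 5. [r1c3∈{2}] r1c3's peers cover all but 2. So r1c3=2.
Step 6. [r3c2∈{2}] r3c2 is down to just 2. So r3c2=2.
Step 7. [r1c4∈{1}] r1c4 has the single candidate 1 ⇒ r1c4=1.
Step 8. [r4c3∈{3}] r4c3's peers cover all but 3 ⇒ r4c3=3.
Step 9. [r2c3∈{4}] r2c3 is down to just 4, so r2c3=4.
Step 10. [r4c2∈{4}] nothing but 4 survives at r4c2. So r4c2=4.

Answer: 4 3 2 1 / 2 1 4 3 / 3 2 1 4 / 1 4 3 2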